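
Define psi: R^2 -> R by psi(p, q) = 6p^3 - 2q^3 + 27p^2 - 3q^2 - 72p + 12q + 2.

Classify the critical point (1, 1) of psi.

saddle point

The mixed partial ∂²psi/∂p∂q is 0, so the Hessian at any point is diag(psi_pp, psi_qq) = diag(18(2p + 3), -6(2q + 1)).
At (1, 1): H = diag(90, -18).
The eigenvalues have opposite signs, so H is indefinite: a saddle point.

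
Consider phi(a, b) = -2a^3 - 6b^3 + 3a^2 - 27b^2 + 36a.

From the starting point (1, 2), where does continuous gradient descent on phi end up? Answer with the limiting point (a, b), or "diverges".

phi is separable, so gradient descent decouples: a follows -∂phi/∂a, b follows -∂phi/∂b.
∂phi/∂a = -6(a - 3)(a + 2); at a=1 this is 36, so a decreases.
∂phi/∂b = -18b(b + 3); at b=2 this is -180, so b increases.
The b-coordinate has no critical point in that direction and runs off to infinity.

diverges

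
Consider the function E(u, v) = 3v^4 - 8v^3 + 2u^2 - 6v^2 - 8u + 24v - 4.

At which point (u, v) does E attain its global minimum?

(2, -1)

E(u,v) separates as P(u) + Q(v) − 4, so its minimum is min P + min Q − 4.
P'(u) = 4u - 8 vanishes at u ∈ {2}; Q'(v) = 12(v - 2)(v - 1)(v + 1) vanishes at v ∈ {-1, 1, 2}.
Local minima of P (where P''>0): P(2)=-8. Local minima of Q: Q(-1)=-19, Q(2)=8.
So the global minimum of E is P(2) + Q(-1) − 4 = -8 − 19 − 4 = -31, attained at (2, -1).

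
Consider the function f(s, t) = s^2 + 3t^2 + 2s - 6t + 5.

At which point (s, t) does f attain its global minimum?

f(s,t) separates as P(s) + Q(t) + 5, so its minimum is min P + min Q + 5.
P'(s) = 2s + 2 vanishes at s ∈ {-1}; Q'(t) = 6(t - 1) vanishes at t ∈ {1}.
Local minima of P (where P''>0): P(-1)=-1. Local minima of Q: Q(1)=-3.
So the global minimum of f is P(-1) + Q(1) + 5 = -1 − 3 + 5 = 1, attained at (-1, 1).

(-1, 1)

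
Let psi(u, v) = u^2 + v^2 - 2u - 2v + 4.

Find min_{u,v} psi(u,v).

psi(u,v) separates as P(u) + Q(v) + 4, so its minimum is min P + min Q + 4.
P'(u) = 2u - 2 vanishes at u ∈ {1}; Q'(v) = 2v - 2 vanishes at v ∈ {1}.
Local minima of P (where P''>0): P(1)=-1. Local minima of Q: Q(1)=-1.
So the global minimum of psi is P(1) + Q(1) + 4 = -1 − 1 + 4 = 2, attained at (1, 1).

2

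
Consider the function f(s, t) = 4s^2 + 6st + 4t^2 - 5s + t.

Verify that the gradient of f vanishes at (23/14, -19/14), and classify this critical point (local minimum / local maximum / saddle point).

local minimum

∇f = (8s + 6t - 5, 6s + 8t + 1); substituting (23/14, -19/14) gives ∇f = (0, 0), so (23/14, -19/14) is indeed a critical point.
The Hessian of f is constant: H = [[8, 6], [6, 8]].
det(H) = 8·8 − 6² = 28.
det(H) > 0 and tr(H) = 16 > 0, so H is positive definite and the point is a local minimum.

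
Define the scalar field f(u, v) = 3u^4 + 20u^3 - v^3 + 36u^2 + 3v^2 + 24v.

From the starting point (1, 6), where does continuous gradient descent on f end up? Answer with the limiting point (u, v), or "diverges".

diverges

f is separable, so gradient descent decouples: u follows -∂f/∂u, v follows -∂f/∂v.
∂f/∂u = 12u(u + 2)(u + 3); at u=1 this is 144, so u decreases.
∂f/∂v = -3(v - 4)(v + 2); at v=6 this is -48, so v increases.
The v-coordinate has no critical point in that direction and runs off to infinity.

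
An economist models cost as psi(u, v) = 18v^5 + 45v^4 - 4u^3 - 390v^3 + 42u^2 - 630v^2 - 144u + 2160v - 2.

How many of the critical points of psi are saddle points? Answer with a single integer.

4

psi separates as a function of u plus a function of v, so ∇psi=0 decouples.
∂psi/∂u = -12(u - 4)(u - 3) = 0 at u ∈ {3, 4}; ∂psi/∂v = 90(v - 3)(v - 1)(v + 2)(v + 4) = 0 at v ∈ {-4, -2, 1, 3}.
The Hessian is diagonal: diag(psi_uu, psi_vv). Second derivatives: psi_uu(3)=12, psi_uu(4)=-12; psi_vv(-4)=-6300, psi_vv(-2)=2700, psi_vv(1)=-2700, psi_vv(3)=6300.
Saddle points occur where the two diagonal entries have opposite signs: (3, -4), (3, 1), (4, -2), (4, 3). Count: 4.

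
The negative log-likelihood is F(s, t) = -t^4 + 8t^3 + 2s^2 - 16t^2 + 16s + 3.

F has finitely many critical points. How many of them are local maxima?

F separates as a function of s plus a function of t, so ∇F=0 decouples.
∂F/∂s = 4(s + 4) = 0 at s ∈ {-4}; ∂F/∂t = -4t(t - 4)(t - 2) = 0 at t ∈ {0, 2, 4}.
The Hessian is diagonal: diag(F_ss, F_tt). Second derivatives: F_ss(-4)=4; F_tt(0)=-32, F_tt(2)=16, F_tt(4)=-32.
Local maxima occur where both diagonal entries negative: none. Count: 0.

0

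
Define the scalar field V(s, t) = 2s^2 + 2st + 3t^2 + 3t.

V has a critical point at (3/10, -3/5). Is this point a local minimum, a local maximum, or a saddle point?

The Hessian of V is constant: H = [[4, 2], [2, 6]].
det(H) = 4·6 − 2² = 20.
det(H) > 0 and tr(H) = 10 > 0, so H is positive definite and the point is a local minimum.

local minimum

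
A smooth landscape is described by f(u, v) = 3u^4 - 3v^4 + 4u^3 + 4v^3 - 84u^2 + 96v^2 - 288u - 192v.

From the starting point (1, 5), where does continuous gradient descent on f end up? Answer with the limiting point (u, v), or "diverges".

diverges

f is separable, so gradient descent decouples: u follows -∂f/∂u, v follows -∂f/∂v.
∂f/∂u = 12(u - 4)(u + 2)(u + 3); at u=1 this is -432, so u increases.
∂f/∂v = -12(v - 4)(v - 1)(v + 4); at v=5 this is -432, so v increases.
The v-coordinate has no critical point in that direction and runs off to infinity.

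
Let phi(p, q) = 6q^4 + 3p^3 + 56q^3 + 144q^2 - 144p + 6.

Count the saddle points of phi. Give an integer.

phi separates as a function of p plus a function of q, so ∇phi=0 decouples.
∂phi/∂p = 9(p - 4)(p + 4) = 0 at p ∈ {-4, 4}; ∂phi/∂q = 24q(q + 3)(q + 4) = 0 at q ∈ {-4, -3, 0}.
The Hessian is diagonal: diag(phi_pp, phi_qq). Second derivatives: phi_pp(-4)=-72, phi_pp(4)=72; phi_qq(-4)=96, phi_qq(-3)=-72, phi_qq(0)=288.
Saddle points occur where the two diagonal entries have opposite signs: (-4, -4), (-4, 0), (4, -3). Count: 3.

3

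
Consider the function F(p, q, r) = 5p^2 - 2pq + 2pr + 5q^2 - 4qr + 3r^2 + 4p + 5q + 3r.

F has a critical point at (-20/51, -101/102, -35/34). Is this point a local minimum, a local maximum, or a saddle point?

local minimum

The Hessian is constant: H = [[10, -2, 2], [-2, 10, -4], [2, -4, 6]].
Leading principal minors: Δ₁ = 10, Δ₂ = 96, Δ₃ = 408.
All leading minors are positive, so H is positive definite: a local minimum.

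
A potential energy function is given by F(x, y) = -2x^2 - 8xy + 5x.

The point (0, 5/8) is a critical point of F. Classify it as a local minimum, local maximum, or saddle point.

The Hessian of F is constant: H = [[-4, -8], [-8, 0]].
det(H) = (-4)·0 − (-8)² = -64.
Since det(H) < 0, H is indefinite and the critical point is a saddle point.

saddle point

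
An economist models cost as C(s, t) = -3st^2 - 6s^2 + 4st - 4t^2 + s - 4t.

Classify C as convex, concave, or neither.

neither

The term -3st^2 is cubic, so the Hessian is not constant.
∂²C/∂t² = -6s - 8, which takes both signs as s varies (negative for sufficiently large s). A diagonal entry of the Hessian changing sign means the Hessian is neither positive- nor negative-semidefinite on all of R^2.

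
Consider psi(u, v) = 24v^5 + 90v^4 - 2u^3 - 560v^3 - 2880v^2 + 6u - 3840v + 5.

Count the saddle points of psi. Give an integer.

4

psi separates as a function of u plus a function of v, so ∇psi=0 decouples.
∂psi/∂u = -6(u - 1)(u + 1) = 0 at u ∈ {-1, 1}; ∂psi/∂v = 120(v - 4)(v + 1)(v + 2)(v + 4) = 0 at v ∈ {-4, -2, -1, 4}.
The Hessian is diagonal: diag(psi_uu, psi_vv). Second derivatives: psi_uu(-1)=12, psi_uu(1)=-12; psi_vv(-4)=-5760, psi_vv(-2)=1440, psi_vv(-1)=-1800, psi_vv(4)=28800.
Saddle points occur where the two diagonal entries have opposite signs: (-1, -4), (-1, -1), (1, -2), (1, 4). Count: 4.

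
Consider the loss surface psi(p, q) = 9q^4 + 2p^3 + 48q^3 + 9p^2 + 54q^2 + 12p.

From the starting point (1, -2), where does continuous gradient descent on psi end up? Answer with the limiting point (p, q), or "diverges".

psi is separable, so gradient descent decouples: p follows -∂psi/∂p, q follows -∂psi/∂q.
∂psi/∂p = 6(p + 1)(p + 2); at p=1 this is 36, so p decreases.
∂psi/∂q = 36q(q + 1)(q + 3); at q=-2 this is 72, so q decreases.
p converges to its nearest critical value -1 (a local min of the p-part); q converges to -3. The iterate converges to (-1, -3).

(-1, -3)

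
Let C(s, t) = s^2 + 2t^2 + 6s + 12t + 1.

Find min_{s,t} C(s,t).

C(s,t) separates as P(s) + Q(t) + 1, so its minimum is min P + min Q + 1.
P'(s) = 2s + 6 vanishes at s ∈ {-3}; Q'(t) = 4(t + 3) vanishes at t ∈ {-3}.
Local minima of P (where P''>0): P(-3)=-9. Local minima of Q: Q(-3)=-18.
So the global minimum of C is P(-3) + Q(-3) + 1 = -9 − 18 + 1 = -26, attained at (-3, -3).

-26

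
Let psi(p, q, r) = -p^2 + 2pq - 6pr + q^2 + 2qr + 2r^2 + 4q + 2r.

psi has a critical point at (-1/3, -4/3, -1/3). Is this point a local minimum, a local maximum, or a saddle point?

The Hessian is constant: H = [[-2, 2, -6], [2, 2, 2], [-6, 2, 4]].
Leading principal minors: Δ₁ = -2, Δ₂ = -8, Δ₃ = -144.
The minors fit neither the all-positive nor the alternating-sign pattern, so H is indefinite: a saddle point.

saddle point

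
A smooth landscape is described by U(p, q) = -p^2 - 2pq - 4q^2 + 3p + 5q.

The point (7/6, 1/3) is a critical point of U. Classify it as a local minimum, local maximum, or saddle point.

The Hessian of U is constant: H = [[-2, -2], [-2, -8]].
det(H) = (-2)·(-8) − (-2)² = 12.
det(H) > 0 and tr(H) = -10 < 0, so H is negative definite and the point is a local maximum.

local maximum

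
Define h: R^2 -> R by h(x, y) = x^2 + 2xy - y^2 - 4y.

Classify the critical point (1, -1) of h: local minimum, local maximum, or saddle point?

saddle point

The Hessian of h is constant: H = [[2, 2], [2, -2]].
det(H) = 2·(-2) − 2² = -8.
Since det(H) < 0, H is indefinite and the critical point is a saddle point.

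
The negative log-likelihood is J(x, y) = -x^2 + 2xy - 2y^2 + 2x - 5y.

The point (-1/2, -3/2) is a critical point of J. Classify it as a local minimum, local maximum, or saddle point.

The Hessian of J is constant: H = [[-2, 2], [2, -4]].
det(H) = (-2)·(-4) − 2² = 4.
det(H) > 0 and tr(H) = -6 < 0, so H is negative definite and the point is a local maximum.

local maximum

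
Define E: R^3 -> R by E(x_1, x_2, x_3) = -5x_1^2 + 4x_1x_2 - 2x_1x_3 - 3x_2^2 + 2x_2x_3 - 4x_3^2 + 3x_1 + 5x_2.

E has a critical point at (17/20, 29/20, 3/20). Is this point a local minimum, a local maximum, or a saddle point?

The Hessian is constant: H = [[-10, 4, -2], [4, -6, 2], [-2, 2, -8]].
Leading principal minors: Δ₁ = -10, Δ₂ = 44, Δ₃ = -320.
The minors alternate sign starting negative (−, +, −), so H is negative definite: a local maximum.

local maximum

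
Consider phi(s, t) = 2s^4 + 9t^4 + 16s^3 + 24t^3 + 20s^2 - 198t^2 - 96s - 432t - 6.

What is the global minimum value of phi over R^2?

phi(s,t) separates as P(s) + Q(t) − 6, so its minimum is min P + min Q − 6.
P'(s) = 8(s - 1)(s + 3)(s + 4) vanishes at s ∈ {-4, -3, 1}; Q'(t) = 36(t - 3)(t + 1)(t + 4) vanishes at t ∈ {-4, -1, 3}.
Local minima of P (where P''>0): P(-4)=192, P(1)=-58. Local minima of Q: Q(-4)=-672, Q(3)=-1701.
So the global minimum of phi is P(1) + Q(3) − 6 = -58 − 1701 − 6 = -1765, attained at (1, 3).

-1765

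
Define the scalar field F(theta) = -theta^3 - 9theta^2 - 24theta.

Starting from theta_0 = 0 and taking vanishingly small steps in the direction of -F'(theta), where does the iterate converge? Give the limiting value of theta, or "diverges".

F'(theta) = -3(theta + 2)(theta + 4), so F'(0) = -24.
Gradient descent moves in the -F' direction, i.e. theta is increasing.
There is no critical point above theta=0, and F' keeps the same sign, so the iterate runs off to +∞.

diverges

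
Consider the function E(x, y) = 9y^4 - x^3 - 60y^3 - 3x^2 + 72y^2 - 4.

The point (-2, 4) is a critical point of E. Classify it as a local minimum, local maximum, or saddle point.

local minimum

The mixed partial ∂²E/∂x∂y is 0, so the Hessian at any point is diag(E_xx, E_yy) = diag(-6(x + 1), 36(3y^2 - 10y + 4)).
At (-2, 4): H = diag(6, 432).
Both eigenvalues are positive, so H is positive definite: a local minimum.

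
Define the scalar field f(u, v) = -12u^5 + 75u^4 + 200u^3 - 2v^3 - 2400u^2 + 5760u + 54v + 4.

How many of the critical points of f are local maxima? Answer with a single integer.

f separates as a function of u plus a function of v, so ∇f=0 decouples.
∂f/∂u = -60(u - 4)(u - 3)(u - 2)(u + 4) = 0 at u ∈ {-4, 2, 3, 4}; ∂f/∂v = -6(v - 3)(v + 3) = 0 at v ∈ {-3, 3}.
The Hessian is diagonal: diag(f_uu, f_vv). Second derivatives: f_uu(-4)=20160, f_uu(2)=-720, f_uu(3)=420, f_uu(4)=-960; f_vv(-3)=36, f_vv(3)=-36.
Local maxima occur where both diagonal entries negative: (2, 3), (4, 3). Count: 2.

2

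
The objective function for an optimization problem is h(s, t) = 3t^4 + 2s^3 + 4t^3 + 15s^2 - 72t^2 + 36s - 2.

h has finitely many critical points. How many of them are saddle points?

3

h separates as a function of s plus a function of t, so ∇h=0 decouples.
∂h/∂s = 6(s + 2)(s + 3) = 0 at s ∈ {-3, -2}; ∂h/∂t = 12t(t - 3)(t + 4) = 0 at t ∈ {-4, 0, 3}.
The Hessian is diagonal: diag(h_ss, h_tt). Second derivatives: h_ss(-3)=-6, h_ss(-2)=6; h_tt(-4)=336, h_tt(0)=-144, h_tt(3)=252.
Saddle points occur where the two diagonal entries have opposite signs: (-3, -4), (-3, 3), (-2, 0). Count: 3.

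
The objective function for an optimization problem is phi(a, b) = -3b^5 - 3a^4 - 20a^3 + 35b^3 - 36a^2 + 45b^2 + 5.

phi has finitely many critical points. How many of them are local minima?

phi separates as a function of a plus a function of b, so ∇phi=0 decouples.
∂phi/∂a = -12a(a + 2)(a + 3) = 0 at a ∈ {-3, -2, 0}; ∂phi/∂b = -15b(b - 3)(b + 1)(b + 2) = 0 at b ∈ {-2, -1, 0, 3}.
The Hessian is diagonal: diag(phi_aa, phi_bb). Second derivatives: phi_aa(-3)=-36, phi_aa(-2)=24, phi_aa(0)=-72; phi_bb(-2)=150, phi_bb(-1)=-60, phi_bb(0)=90, phi_bb(3)=-900.
Local minima occur where both diagonal entries positive: (-2, -2), (-2, 0). Count: 2.

2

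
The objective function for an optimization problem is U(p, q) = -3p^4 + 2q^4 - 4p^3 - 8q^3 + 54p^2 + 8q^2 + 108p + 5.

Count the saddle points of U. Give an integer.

5

U separates as a function of p plus a function of q, so ∇U=0 decouples.
∂U/∂p = -12(p - 3)(p + 1)(p + 3) = 0 at p ∈ {-3, -1, 3}; ∂U/∂q = 8q(q - 2)(q - 1) = 0 at q ∈ {0, 1, 2}.
The Hessian is diagonal: diag(U_pp, U_qq). Second derivatives: U_pp(-3)=-144, U_pp(-1)=96, U_pp(3)=-288; U_qq(0)=16, U_qq(1)=-8, U_qq(2)=16.
Saddle points occur where the two diagonal entries have opposite signs: (-3, 0), (-3, 2), (-1, 1), (3, 0), (3, 2). Count: 5.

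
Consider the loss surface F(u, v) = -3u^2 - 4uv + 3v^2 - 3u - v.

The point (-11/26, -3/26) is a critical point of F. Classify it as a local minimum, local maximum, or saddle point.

The Hessian of F is constant: H = [[-6, -4], [-4, 6]].
det(H) = (-6)·6 − (-4)² = -52.
Since det(H) < 0, H is indefinite and the critical point is a saddle point.

saddle point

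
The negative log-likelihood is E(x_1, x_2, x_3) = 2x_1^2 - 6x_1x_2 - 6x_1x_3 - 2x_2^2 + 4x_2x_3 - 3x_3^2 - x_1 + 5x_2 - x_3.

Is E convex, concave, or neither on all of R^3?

E is quadratic, so its Hessian is the constant matrix H = [[4, -6, -6], [-6, -4, 4], [-6, 4, -6]].
Leading principal minors: 4, -52, 680.
Neither pattern holds ⇒ H is indefinite ⇒ neither convex nor concave.

neither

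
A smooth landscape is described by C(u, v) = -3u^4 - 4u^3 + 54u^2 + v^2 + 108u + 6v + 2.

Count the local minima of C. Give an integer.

1

C separates as a function of u plus a function of v, so ∇C=0 decouples.
∂C/∂u = -12(u - 3)(u + 1)(u + 3) = 0 at u ∈ {-3, -1, 3}; ∂C/∂v = 2(v + 3) = 0 at v ∈ {-3}.
The Hessian is diagonal: diag(C_uu, C_vv). Second derivatives: C_uu(-3)=-144, C_uu(-1)=96, C_uu(3)=-288; C_vv(-3)=2.
Local minima occur where both diagonal entries positive: (-1, -3). Count: 1.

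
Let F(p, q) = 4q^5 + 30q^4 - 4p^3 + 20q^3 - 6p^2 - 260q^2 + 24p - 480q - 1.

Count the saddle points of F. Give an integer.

F separates as a function of p plus a function of q, so ∇F=0 decouples.
∂F/∂p = -12(p - 1)(p + 2) = 0 at p ∈ {-2, 1}; ∂F/∂q = 20(q - 2)(q + 1)(q + 3)(q + 4) = 0 at q ∈ {-4, -3, -1, 2}.
The Hessian is diagonal: diag(F_pp, F_qq). Second derivatives: F_pp(-2)=36, F_pp(1)=-36; F_qq(-4)=-360, F_qq(-3)=200, F_qq(-1)=-360, F_qq(2)=1800.
Saddle points occur where the two diagonal entries have opposite signs: (-2, -4), (-2, -1), (1, -3), (1, 2). Count: 4.

4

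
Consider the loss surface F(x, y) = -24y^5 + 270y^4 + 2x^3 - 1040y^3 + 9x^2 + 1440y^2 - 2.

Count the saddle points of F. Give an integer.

F separates as a function of x plus a function of y, so ∇F=0 decouples.
∂F/∂x = 6x(x + 3) = 0 at x ∈ {-3, 0}; ∂F/∂y = -120y(y - 4)(y - 3)(y - 2) = 0 at y ∈ {0, 2, 3, 4}.
The Hessian is diagonal: diag(F_xx, F_yy). Second derivatives: F_xx(-3)=-18, F_xx(0)=18; F_yy(0)=2880, F_yy(2)=-480, F_yy(3)=360, F_yy(4)=-960.
Saddle points occur where the two diagonal entries have opposite signs: (-3, 0), (-3, 3), (0, 2), (0, 4). Count: 4.

4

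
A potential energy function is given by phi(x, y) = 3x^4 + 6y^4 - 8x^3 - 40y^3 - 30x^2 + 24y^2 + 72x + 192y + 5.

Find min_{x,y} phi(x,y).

-269

phi(x,y) separates as P(x) + Q(y) + 5, so its minimum is min P + min Q + 5.
P'(x) = 12(x - 3)(x - 1)(x + 2) vanishes at x ∈ {-2, 1, 3}; Q'(y) = 24(y - 4)(y - 2)(y + 1) vanishes at y ∈ {-1, 2, 4}.
Local minima of P (where P''>0): P(-2)=-152, P(3)=-27. Local minima of Q: Q(-1)=-122, Q(4)=128.
So the global minimum of phi is P(-2) + Q(-1) + 5 = -152 − 122 + 5 = -269, attained at (-2, -1).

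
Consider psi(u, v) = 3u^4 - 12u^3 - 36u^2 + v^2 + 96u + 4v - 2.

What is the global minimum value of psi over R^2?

psi(u,v) separates as P(u) + Q(v) − 2, so its minimum is min P + min Q − 2.
P'(u) = 12(u - 4)(u - 1)(u + 2) vanishes at u ∈ {-2, 1, 4}; Q'(v) = 2v + 4 vanishes at v ∈ {-2}.
Local minima of P (where P''>0): P(-2)=-192, P(4)=-192. Local minima of Q: Q(-2)=-4.
So the global minimum of psi is P(-2) + Q(-2) − 2 = -192 − 4 − 2 = -198, attained at (-2, -2).

-198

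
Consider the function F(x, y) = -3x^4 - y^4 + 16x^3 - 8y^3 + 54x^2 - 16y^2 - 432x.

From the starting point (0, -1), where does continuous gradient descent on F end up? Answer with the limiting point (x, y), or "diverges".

F is separable, so gradient descent decouples: x follows -∂F/∂x, y follows -∂F/∂y.
∂F/∂x = -12(x - 4)(x - 3)(x + 3); at x=0 this is -432, so x increases.
∂F/∂y = -4y(y + 2)(y + 4); at y=-1 this is 12, so y decreases.
x converges to its nearest critical value 3 (a local min of the x-part); y converges to -2. The iterate converges to (3, -2).

(3, -2)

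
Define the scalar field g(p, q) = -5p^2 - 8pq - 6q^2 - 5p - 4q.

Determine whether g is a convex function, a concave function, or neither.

concave

g is quadratic, so its Hessian is the constant matrix H = [[-10, -8], [-8, -12]].
det(H) = 56, tr(H) = -22.
det(H) > 0 and tr(H) < 0, so H is negative definite everywhere: concave.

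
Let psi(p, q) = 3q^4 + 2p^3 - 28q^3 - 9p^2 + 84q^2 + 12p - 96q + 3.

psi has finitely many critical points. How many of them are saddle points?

psi separates as a function of p plus a function of q, so ∇psi=0 decouples.
∂psi/∂p = 6(p - 2)(p - 1) = 0 at p ∈ {1, 2}; ∂psi/∂q = 12(q - 4)(q - 2)(q - 1) = 0 at q ∈ {1, 2, 4}.
The Hessian is diagonal: diag(psi_pp, psi_qq). Second derivatives: psi_pp(1)=-6, psi_pp(2)=6; psi_qq(1)=36, psi_qq(2)=-24, psi_qq(4)=72.
Saddle points occur where the two diagonal entries have opposite signs: (1, 1), (1, 4), (2, 2). Count: 3.

3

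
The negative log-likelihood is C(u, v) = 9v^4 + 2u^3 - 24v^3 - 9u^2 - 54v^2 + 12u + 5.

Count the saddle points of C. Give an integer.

3

C separates as a function of u plus a function of v, so ∇C=0 decouples.
∂C/∂u = 6(u - 2)(u - 1) = 0 at u ∈ {1, 2}; ∂C/∂v = 36v(v - 3)(v + 1) = 0 at v ∈ {-1, 0, 3}.
The Hessian is diagonal: diag(C_uu, C_vv). Second derivatives: C_uu(1)=-6, C_uu(2)=6; C_vv(-1)=144, C_vv(0)=-108, C_vv(3)=432.
Saddle points occur where the two diagonal entries have opposite signs: (1, -1), (1, 3), (2, 0). Count: 3.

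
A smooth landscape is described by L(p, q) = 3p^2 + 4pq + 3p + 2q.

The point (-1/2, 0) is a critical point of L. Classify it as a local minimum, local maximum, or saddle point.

The Hessian of L is constant: H = [[6, 4], [4, 0]].
det(H) = 6·0 − 4² = -16.
Since det(H) < 0, H is indefinite and the critical point is a saddle point.

saddle point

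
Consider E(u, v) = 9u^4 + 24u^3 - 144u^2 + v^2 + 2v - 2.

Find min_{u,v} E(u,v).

E(u,v) separates as P(u) + Q(v) − 2, so its minimum is min P + min Q − 2.
P'(u) = 36u(u - 2)(u + 4) vanishes at u ∈ {-4, 0, 2}; Q'(v) = 2v + 2 vanishes at v ∈ {-1}.
Local minima of P (where P''>0): P(-4)=-1536, P(2)=-240. Local minima of Q: Q(-1)=-1.
So the global minimum of E is P(-4) + Q(-1) − 2 = -1536 − 1 − 2 = -1539, attained at (-4, -1).

-1539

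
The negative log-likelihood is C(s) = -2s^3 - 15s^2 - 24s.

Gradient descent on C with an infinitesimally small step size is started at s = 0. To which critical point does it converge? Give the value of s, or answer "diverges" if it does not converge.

diverges

C'(s) = -6(s + 1)(s + 4), so C'(0) = -24.
Gradient descent moves in the -C' direction, i.e. s is increasing.
There is no critical point above s=0, and C' keeps the same sign, so the iterate runs off to +∞.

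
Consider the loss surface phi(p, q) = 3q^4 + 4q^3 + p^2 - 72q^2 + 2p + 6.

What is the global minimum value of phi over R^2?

phi(p,q) separates as A(p) + B(q) + 6, so its minimum is min A + min B + 6.
A'(p) = 2p + 2 vanishes at p ∈ {-1}; B'(q) = 12q(q - 3)(q + 4) vanishes at q ∈ {-4, 0, 3}.
Local minima of A (where A''>0): A(-1)=-1. Local minima of B: B(-4)=-640, B(3)=-297.
So the global minimum of phi is A(-1) + B(-4) + 6 = -1 − 640 + 6 = -635, attained at (-1, -4).

-635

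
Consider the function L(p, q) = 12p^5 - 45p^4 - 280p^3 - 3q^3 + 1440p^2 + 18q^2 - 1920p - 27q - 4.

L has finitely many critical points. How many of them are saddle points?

L separates as a function of p plus a function of q, so ∇L=0 decouples.
∂L/∂p = 60(p - 4)(p - 2)(p - 1)(p + 4) = 0 at p ∈ {-4, 1, 2, 4}; ∂L/∂q = -9(q - 3)(q - 1) = 0 at q ∈ {1, 3}.
The Hessian is diagonal: diag(L_pp, L_qq). Second derivatives: L_pp(-4)=-14400, L_pp(1)=900, L_pp(2)=-720, L_pp(4)=2880; L_qq(1)=18, L_qq(3)=-18.
Saddle points occur where the two diagonal entries have opposite signs: (-4, 1), (1, 3), (2, 1), (4, 3). Count: 4.

4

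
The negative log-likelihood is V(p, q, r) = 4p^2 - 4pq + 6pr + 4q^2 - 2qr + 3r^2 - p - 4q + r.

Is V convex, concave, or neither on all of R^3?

V is quadratic, so its Hessian is the constant matrix H = [[8, -4, 6], [-4, 8, -2], [6, -2, 6]].
Leading principal minors: 8, 48, 64.
All positive ⇒ H ≻ 0 ⇒ convex.

convex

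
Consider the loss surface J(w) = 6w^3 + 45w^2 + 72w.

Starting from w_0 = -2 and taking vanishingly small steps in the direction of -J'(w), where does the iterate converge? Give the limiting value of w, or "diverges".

J'(w) = 18(w + 1)(w + 4), so J'(-2) = -36.
Gradient descent moves in the -J' direction, i.e. w is increasing.
The nearest critical point in that direction is w = -1, where J'' = 54 > 0 (a local minimum). The iterate converges there.

-1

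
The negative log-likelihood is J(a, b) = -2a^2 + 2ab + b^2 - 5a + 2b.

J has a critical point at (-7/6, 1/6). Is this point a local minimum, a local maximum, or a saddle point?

The Hessian of J is constant: H = [[-4, 2], [2, 2]].
det(H) = (-4)·2 − 2² = -12.
Since det(H) < 0, H is indefinite and the critical point is a saddle point.

saddle point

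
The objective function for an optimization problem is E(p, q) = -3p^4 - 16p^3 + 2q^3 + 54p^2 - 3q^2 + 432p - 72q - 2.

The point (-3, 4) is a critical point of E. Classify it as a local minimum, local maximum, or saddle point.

The mixed partial ∂²E/∂p∂q is 0, so the Hessian at any point is diag(E_pp, E_qq) = diag(12(-3p^2 - 8p + 9), 6(2q - 1)).
At (-3, 4): H = diag(72, 42).
Both eigenvalues are positive, so H is positive definite: a local minimum.

local minimum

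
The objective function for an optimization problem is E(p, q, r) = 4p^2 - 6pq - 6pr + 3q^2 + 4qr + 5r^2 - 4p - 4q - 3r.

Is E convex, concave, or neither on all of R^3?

convex

E is quadratic, so its Hessian is the constant matrix H = [[8, -6, -6], [-6, 6, 4], [-6, 4, 10]].
Leading principal minors: 8, 12, 64.
All positive ⇒ H ≻ 0 ⇒ convex.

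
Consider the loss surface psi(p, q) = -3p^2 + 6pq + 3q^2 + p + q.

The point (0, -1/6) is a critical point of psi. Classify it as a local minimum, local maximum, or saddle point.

The Hessian of psi is constant: H = [[-6, 6], [6, 6]].
det(H) = (-6)·6 − 6² = -72.
Since det(H) < 0, H is indefinite and the critical point is a saddle point.

saddle point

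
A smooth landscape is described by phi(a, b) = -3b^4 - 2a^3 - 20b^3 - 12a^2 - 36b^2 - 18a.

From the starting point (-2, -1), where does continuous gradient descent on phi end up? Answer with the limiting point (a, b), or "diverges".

phi is separable, so gradient descent decouples: a follows -∂phi/∂a, b follows -∂phi/∂b.
∂phi/∂a = -6(a + 1)(a + 3); at a=-2 this is 6, so a decreases.
∂phi/∂b = -12b(b + 2)(b + 3); at b=-1 this is 24, so b decreases.
a converges to its nearest critical value -3 (a local min of the a-part); b converges to -2. The iterate converges to (-3, -2).

(-3, -2)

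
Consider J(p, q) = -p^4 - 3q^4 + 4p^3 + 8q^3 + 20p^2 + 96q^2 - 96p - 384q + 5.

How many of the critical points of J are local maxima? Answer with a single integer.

4

J separates as a function of p plus a function of q, so ∇J=0 decouples.
∂J/∂p = -4(p - 4)(p - 2)(p + 3) = 0 at p ∈ {-3, 2, 4}; ∂J/∂q = -12(q - 4)(q - 2)(q + 4) = 0 at q ∈ {-4, 2, 4}.
The Hessian is diagonal: diag(J_pp, J_qq). Second derivatives: J_pp(-3)=-140, J_pp(2)=40, J_pp(4)=-56; J_qq(-4)=-576, J_qq(2)=144, J_qq(4)=-192.
Local maxima occur where both diagonal entries negative: (-3, -4), (-3, 4), (4, -4), (4, 4). Count: 4.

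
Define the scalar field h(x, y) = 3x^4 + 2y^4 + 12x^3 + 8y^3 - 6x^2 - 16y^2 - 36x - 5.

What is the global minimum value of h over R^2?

h(x,y) separates as P(x) + Q(y) − 5, so its minimum is min P + min Q − 5.
P'(x) = 12(x - 1)(x + 1)(x + 3) vanishes at x ∈ {-3, -1, 1}; Q'(y) = 8y(y - 1)(y + 4) vanishes at y ∈ {-4, 0, 1}.
Local minima of P (where P''>0): P(-3)=-27, P(1)=-27. Local minima of Q: Q(-4)=-256, Q(1)=-6.
So the global minimum of h is P(-3) + Q(-4) − 5 = -27 − 256 − 5 = -288, attained at (-3, -4).

-288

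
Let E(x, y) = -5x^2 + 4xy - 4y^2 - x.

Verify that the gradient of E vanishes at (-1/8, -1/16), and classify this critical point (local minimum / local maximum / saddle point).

∇E = (-10x + 4y - 1, 4x - 8y); substituting (-1/8, -1/16) gives ∇E = (0, 0), so (-1/8, -1/16) is indeed a critical point.
The Hessian of E is constant: H = [[-10, 4], [4, -8]].
det(H) = (-10)·(-8) − 4² = 64.
det(H) > 0 and tr(H) = -18 < 0, so H is negative definite and the point is a local maximum.

local maximum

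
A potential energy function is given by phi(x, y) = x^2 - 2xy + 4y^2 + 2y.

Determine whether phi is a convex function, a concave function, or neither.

phi is quadratic, so its Hessian is the constant matrix H = [[2, -2], [-2, 8]].
det(H) = 12, tr(H) = 10.
det(H) > 0 and tr(H) > 0, so H is positive definite everywhere: convex.

convex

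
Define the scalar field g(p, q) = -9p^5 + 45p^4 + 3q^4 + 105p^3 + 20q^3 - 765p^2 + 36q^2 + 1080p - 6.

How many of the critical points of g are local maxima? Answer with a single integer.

g separates as a function of p plus a function of q, so ∇g=0 decouples.
∂g/∂p = -45(p - 4)(p - 2)(p - 1)(p + 3) = 0 at p ∈ {-3, 1, 2, 4}; ∂g/∂q = 12q(q + 2)(q + 3) = 0 at q ∈ {-3, -2, 0}.
The Hessian is diagonal: diag(g_pp, g_qq). Second derivatives: g_pp(-3)=6300, g_pp(1)=-540, g_pp(2)=450, g_pp(4)=-1890; g_qq(-3)=36, g_qq(-2)=-24, g_qq(0)=72.
Local maxima occur where both diagonal entries negative: (1, -2), (4, -2). Count: 2.

2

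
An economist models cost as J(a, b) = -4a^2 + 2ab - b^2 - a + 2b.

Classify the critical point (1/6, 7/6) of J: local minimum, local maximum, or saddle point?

The Hessian of J is constant: H = [[-8, 2], [2, -2]].
det(H) = (-8)·(-2) − 2² = 12.
det(H) > 0 and tr(H) = -10 < 0, so H is negative definite and the point is a local maximum.

local maximum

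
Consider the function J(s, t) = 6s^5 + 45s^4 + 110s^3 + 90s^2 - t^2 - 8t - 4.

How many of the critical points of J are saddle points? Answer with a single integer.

J separates as a function of s plus a function of t, so ∇J=0 decouples.
∂J/∂s = 30s(s + 1)(s + 2)(s + 3) = 0 at s ∈ {-3, -2, -1, 0}; ∂J/∂t = -2(t + 4) = 0 at t ∈ {-4}.
The Hessian is diagonal: diag(J_ss, J_tt). Second derivatives: J_ss(-3)=-180, J_ss(-2)=60, J_ss(-1)=-60, J_ss(0)=180; J_tt(-4)=-2.
Saddle points occur where the two diagonal entries have opposite signs: (-2, -4), (0, -4). Count: 2.

2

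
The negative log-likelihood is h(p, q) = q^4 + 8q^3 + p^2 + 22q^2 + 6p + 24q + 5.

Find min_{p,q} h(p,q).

h(p,q) separates as A(p) + B(q) + 5, so its minimum is min A + min B + 5.
A'(p) = 2p + 6 vanishes at p ∈ {-3}; B'(q) = 4(q + 1)(q + 2)(q + 3) vanishes at q ∈ {-3, -2, -1}.
Local minima of A (where A''>0): A(-3)=-9. Local minima of B: B(-3)=-9, B(-1)=-9.
So the global minimum of h is A(-3) + B(-3) + 5 = -9 − 9 + 5 = -13, attained at (-3, -3).

-13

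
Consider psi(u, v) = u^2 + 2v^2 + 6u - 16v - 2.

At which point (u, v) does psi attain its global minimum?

psi(u,v) separates as P(u) + Q(v) − 2, so its minimum is min P + min Q − 2.
P'(u) = 2u + 6 vanishes at u ∈ {-3}; Q'(v) = 4v - 16 vanishes at v ∈ {4}.
Local minima of P (where P''>0): P(-3)=-9. Local minima of Q: Q(4)=-32.
So the global minimum of psi is P(-3) + Q(4) − 2 = -9 − 32 − 2 = -43, attained at (-3, 4).

(-3, 4)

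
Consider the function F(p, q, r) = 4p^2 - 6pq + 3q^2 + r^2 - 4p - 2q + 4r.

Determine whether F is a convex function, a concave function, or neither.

F is quadratic, so its Hessian is the constant matrix H = [[8, -6, 0], [-6, 6, 0], [0, 0, 2]].
Leading principal minors: 8, 12, 24.
All positive ⇒ H ≻ 0 ⇒ convex.

convex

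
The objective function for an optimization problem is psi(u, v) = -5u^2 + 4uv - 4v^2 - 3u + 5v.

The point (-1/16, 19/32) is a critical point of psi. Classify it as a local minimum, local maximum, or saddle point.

local maximum

The Hessian of psi is constant: H = [[-10, 4], [4, -8]].
det(H) = (-10)·(-8) − 4² = 64.
det(H) > 0 and tr(H) = -18 < 0, so H is negative definite and the point is a local maximum.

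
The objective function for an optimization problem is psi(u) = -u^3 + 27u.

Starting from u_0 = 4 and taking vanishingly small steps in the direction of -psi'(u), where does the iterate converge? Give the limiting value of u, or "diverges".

diverges

psi'(u) = -3(u - 3)(u + 3), so psi'(4) = -21.
Gradient descent moves in the -psi' direction, i.e. u is increasing.
There is no critical point above u=4, and psi' keeps the same sign, so the iterate runs off to +∞.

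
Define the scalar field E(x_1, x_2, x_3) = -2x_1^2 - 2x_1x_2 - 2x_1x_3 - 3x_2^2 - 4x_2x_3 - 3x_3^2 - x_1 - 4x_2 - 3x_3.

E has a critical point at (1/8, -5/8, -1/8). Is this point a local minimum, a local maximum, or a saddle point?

The Hessian is constant: H = [[-4, -2, -2], [-2, -6, -4], [-2, -4, -6]].
Leading principal minors: Δ₁ = -4, Δ₂ = 20, Δ₃ = -64.
The minors alternate sign starting negative (−, +, −), so H is negative definite: a local maximum.

local maximum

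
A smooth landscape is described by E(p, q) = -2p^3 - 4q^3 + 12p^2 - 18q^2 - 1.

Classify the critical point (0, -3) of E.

local minimum

The mixed partial ∂²E/∂p∂q is 0, so the Hessian at any point is diag(E_pp, E_qq) = diag(12(-p + 2), -12(2q + 3)).
At (0, -3): H = diag(24, 36).
Both eigenvalues are positive, so H is positive definite: a local minimum.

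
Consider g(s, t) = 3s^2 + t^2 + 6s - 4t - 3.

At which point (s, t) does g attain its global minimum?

g(s,t) separates as P(s) + Q(t) − 3, so its minimum is min P + min Q − 3.
P'(s) = 6s + 6 vanishes at s ∈ {-1}; Q'(t) = 2(t - 2) vanishes at t ∈ {2}.
Local minima of P (where P''>0): P(-1)=-3. Local minima of Q: Q(2)=-4.
So the global minimum of g is P(-1) + Q(2) − 3 = -3 − 4 − 3 = -10, attained at (-1, 2).

(-1, 2)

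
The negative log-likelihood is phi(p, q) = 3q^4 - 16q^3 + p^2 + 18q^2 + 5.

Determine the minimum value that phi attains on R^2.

phi(p,q) separates as A(p) + B(q) + 5, so its minimum is min A + min B + 5.
A'(p) = 2p vanishes at p ∈ {0}; B'(q) = 12q(q - 3)(q - 1) vanishes at q ∈ {0, 1, 3}.
Local minima of A (where A''>0): A(0)=0. Local minima of B: B(0)=0, B(3)=-27.
So the global minimum of phi is A(0) + B(3) + 5 = 0 − 27 + 5 = -22, attained at (0, 3).

-22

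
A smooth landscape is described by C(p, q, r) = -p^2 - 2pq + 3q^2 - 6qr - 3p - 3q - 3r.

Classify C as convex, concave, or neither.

C is quadratic, so its Hessian is the constant matrix H = [[-2, -2, 0], [-2, 6, -6], [0, -6, 0]].
Leading principal minors: -2, -16, 72.
Neither pattern holds ⇒ H is indefinite ⇒ neither convex nor concave.

neither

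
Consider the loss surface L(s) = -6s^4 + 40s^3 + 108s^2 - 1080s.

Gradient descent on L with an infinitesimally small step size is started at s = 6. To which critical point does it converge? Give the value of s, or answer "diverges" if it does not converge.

L'(s) = -24(s - 5)(s - 3)(s + 3), so L'(6) = -648.
Gradient descent moves in the -L' direction, i.e. s is increasing.
There is no critical point above s=6, and L' keeps the same sign, so the iterate runs off to +∞.

diverges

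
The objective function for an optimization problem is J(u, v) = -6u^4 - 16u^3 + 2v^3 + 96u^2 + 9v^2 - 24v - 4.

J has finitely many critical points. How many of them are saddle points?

3

J separates as a function of u plus a function of v, so ∇J=0 decouples.
∂J/∂u = -24u(u - 2)(u + 4) = 0 at u ∈ {-4, 0, 2}; ∂J/∂v = 6(v - 1)(v + 4) = 0 at v ∈ {-4, 1}.
The Hessian is diagonal: diag(J_uu, J_vv). Second derivatives: J_uu(-4)=-576, J_uu(0)=192, J_uu(2)=-288; J_vv(-4)=-30, J_vv(1)=30.
Saddle points occur where the two diagonal entries have opposite signs: (-4, 1), (0, -4), (2, 1). Count: 3.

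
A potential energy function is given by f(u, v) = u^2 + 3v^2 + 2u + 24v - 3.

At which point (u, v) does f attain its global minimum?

(-1, -4)

f(u,v) separates as P(u) + Q(v) − 3, so its minimum is min P + min Q − 3.
P'(u) = 2u + 2 vanishes at u ∈ {-1}; Q'(v) = 6v + 24 vanishes at v ∈ {-4}.
Local minima of P (where P''>0): P(-1)=-1. Local minima of Q: Q(-4)=-48.
So the global minimum of f is P(-1) + Q(-4) − 3 = -1 − 48 − 3 = -52, attained at (-1, -4).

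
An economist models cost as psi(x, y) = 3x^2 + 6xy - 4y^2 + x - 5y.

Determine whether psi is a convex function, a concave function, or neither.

neither

psi is quadratic, so its Hessian is the constant matrix H = [[6, 6], [6, -8]].
det(H) = -84, tr(H) = -2.
det(H) < 0, so H is indefinite: neither convex nor concave.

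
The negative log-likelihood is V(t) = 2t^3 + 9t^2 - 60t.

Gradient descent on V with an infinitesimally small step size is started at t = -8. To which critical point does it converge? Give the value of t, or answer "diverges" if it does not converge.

V'(t) = 6(t - 2)(t + 5), so V'(-8) = 180.
Gradient descent moves in the -V' direction, i.e. t is decreasing.
There is no critical point below t=-8, and V' keeps the same sign, so the iterate runs off to −∞.

diverges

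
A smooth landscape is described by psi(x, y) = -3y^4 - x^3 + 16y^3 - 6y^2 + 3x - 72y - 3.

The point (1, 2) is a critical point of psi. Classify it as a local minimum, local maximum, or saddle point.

The mixed partial ∂²psi/∂x∂y is 0, so the Hessian at any point is diag(psi_xx, psi_yy) = diag(-6x, 12(-3y^2 + 8y - 1)).
At (1, 2): H = diag(-6, 36).
The eigenvalues have opposite signs, so H is indefinite: a saddle point.

saddle point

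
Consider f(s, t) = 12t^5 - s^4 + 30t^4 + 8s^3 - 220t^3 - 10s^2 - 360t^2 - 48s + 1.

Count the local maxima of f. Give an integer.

4

f separates as a function of s plus a function of t, so ∇f=0 decouples.
∂f/∂s = -4(s - 4)(s - 3)(s + 1) = 0 at s ∈ {-1, 3, 4}; ∂f/∂t = 60t(t - 3)(t + 1)(t + 4) = 0 at t ∈ {-4, -1, 0, 3}.
The Hessian is diagonal: diag(f_ss, f_tt). Second derivatives: f_ss(-1)=-80, f_ss(3)=16, f_ss(4)=-20; f_tt(-4)=-5040, f_tt(-1)=720, f_tt(0)=-720, f_tt(3)=5040.
Local maxima occur where both diagonal entries negative: (-1, -4), (-1, 0), (4, -4), (4, 0). Count: 4.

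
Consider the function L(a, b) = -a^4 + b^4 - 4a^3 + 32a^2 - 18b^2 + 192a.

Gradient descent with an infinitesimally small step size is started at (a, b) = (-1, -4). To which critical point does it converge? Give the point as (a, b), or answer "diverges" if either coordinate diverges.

(-3, -3)

L is separable, so gradient descent decouples: a follows -∂L/∂a, b follows -∂L/∂b.
∂L/∂a = -4(a - 4)(a + 3)(a + 4); at a=-1 this is 120, so a decreases.
∂L/∂b = 4b(b - 3)(b + 3); at b=-4 this is -112, so b increases.
a converges to its nearest critical value -3 (a local min of the a-part); b converges to -3. The iterate converges to (-3, -3).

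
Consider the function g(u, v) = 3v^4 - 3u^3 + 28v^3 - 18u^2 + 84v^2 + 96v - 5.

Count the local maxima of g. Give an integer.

g separates as a function of u plus a function of v, so ∇g=0 decouples.
∂g/∂u = -9u(u + 4) = 0 at u ∈ {-4, 0}; ∂g/∂v = 12(v + 1)(v + 2)(v + 4) = 0 at v ∈ {-4, -2, -1}.
The Hessian is diagonal: diag(g_uu, g_vv). Second derivatives: g_uu(-4)=36, g_uu(0)=-36; g_vv(-4)=72, g_vv(-2)=-24, g_vv(-1)=36.
Local maxima occur where both diagonal entries negative: (0, -2). Count: 1.

1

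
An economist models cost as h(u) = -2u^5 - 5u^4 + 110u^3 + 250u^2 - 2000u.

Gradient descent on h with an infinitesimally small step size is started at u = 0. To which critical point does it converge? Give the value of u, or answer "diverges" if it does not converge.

h'(u) = -10(u - 5)(u - 2)(u + 4)(u + 5), so h'(0) = -2000.
Gradient descent moves in the -h' direction, i.e. u is increasing.
The nearest critical point in that direction is u = 2, where h'' = 1260 > 0 (a local minimum). The iterate converges there.

2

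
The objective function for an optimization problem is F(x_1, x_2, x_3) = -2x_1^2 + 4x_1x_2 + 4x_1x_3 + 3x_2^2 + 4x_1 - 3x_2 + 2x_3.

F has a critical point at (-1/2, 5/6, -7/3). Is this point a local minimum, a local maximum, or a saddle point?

The Hessian is constant: H = [[-4, 4, 4], [4, 6, 0], [4, 0, 0]].
Leading principal minors: Δ₁ = -4, Δ₂ = -40, Δ₃ = -96.
The minors fit neither the all-positive nor the alternating-sign pattern, so H is indefinite: a saddle point.

saddle point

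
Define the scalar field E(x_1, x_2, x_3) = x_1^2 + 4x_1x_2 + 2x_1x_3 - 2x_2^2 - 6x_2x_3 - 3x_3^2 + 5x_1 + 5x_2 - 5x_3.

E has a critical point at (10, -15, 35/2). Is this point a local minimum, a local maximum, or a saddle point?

The Hessian is constant: H = [[2, 4, 2], [4, -4, -6], [2, -6, -6]].
Leading principal minors: Δ₁ = 2, Δ₂ = -24, Δ₃ = -8.
The minors fit neither the all-positive nor the alternating-sign pattern, so H is indefinite: a saddle point.

saddle point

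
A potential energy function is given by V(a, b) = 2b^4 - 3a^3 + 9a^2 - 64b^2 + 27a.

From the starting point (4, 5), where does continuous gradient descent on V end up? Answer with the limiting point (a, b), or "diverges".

diverges

V is separable, so gradient descent decouples: a follows -∂V/∂a, b follows -∂V/∂b.
∂V/∂a = -9(a - 3)(a + 1); at a=4 this is -45, so a increases.
∂V/∂b = 8b(b - 4)(b + 4); at b=5 this is 360, so b decreases.
The a-coordinate has no critical point in that direction and runs off to infinity.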